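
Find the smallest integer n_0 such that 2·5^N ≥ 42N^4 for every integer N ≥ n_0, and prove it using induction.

n_0 = 7

At N = 6: 31250 < 54432, so the inequality fails and n_0 ≥ 7. We prove 2·5^N ≥ 42N^4 for all N ≥ 7.
When N = 7: 2·5^N = 156250 and 42N^4 = 100842, so 156250 ≥ 100842.
For the inductive step, assume it holds for an arbitrary r ≥ 7, so 2·5^r ≥ 42r^4.
Then 2·5^(r + 1) = 5·(2·5^r) ≥ 5·(42r^4).
Also, for r ≥ 7 we have 5·(42r^4) ≥ 42(r+1)^4, since 5 ≥ (1 + 1/r)^4 for all r ≥ 7.
Combining, 2·5^(r + 1) ≥ 42(r+1)^4.
This completes the induction.
Hence the smallest such n_0 is 7.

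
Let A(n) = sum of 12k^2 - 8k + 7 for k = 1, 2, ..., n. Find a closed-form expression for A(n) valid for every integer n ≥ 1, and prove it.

We claim A(n) = n(4n^2 + 2n + 5) for all n ≥ 1.
For the base case n = 1: A(1) = 11, and the closed form gives 11. They agree.
Suppose the result is true for n = k, so A(k) = k(4k^2 + 2k + 5).
Then A(k+1) = A(k) + (12k^2 + 16k + 11) = (k(4k^2 + 2k + 5)) + (12k^2 + 16k + 11).
Simplifying, A(k+1) = (k + 1)(4k^2 + 10k + 11) = (k+1)(4(k+1)^2 + 2(k+1) + 5),
which is the closed form with n = k+1.
Hence, by induction on n, the claim holds for every n ≥ 1.

A(n) = n(4n^2 + 2n + 5)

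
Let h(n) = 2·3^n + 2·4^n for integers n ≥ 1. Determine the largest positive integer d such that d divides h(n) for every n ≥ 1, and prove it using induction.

Computing the first values: h(1) = 14 and h(2) = 50; gcd(14, 50) = 2, so d ≤ 2.
We prove 2 | 2·3^n + 2·4^n for all n ≥ 1 by induction on n.
Base case (n = 1): h(1) = 14 = 2·(7), so 2 | h(1).
Inductive step: assume the claim holds for n = r, i.e. 2 | h(r). Then
h(r+1) − 4·h(r) = (2·3^(r+1) + 2·4^(r+1)) − 4·(2·3^r + 2·4^r) = (2)·3^r·(3 − 4) = (-2)·3^r. Since 2 | h(r) by the inductive hypothesis, 2 | 4·h(r); and 2 | -2 since -2 = 2·-1. Therefore 2 | h(r+1).
This completes the induction.
Therefore the largest such d is 2.

d = 2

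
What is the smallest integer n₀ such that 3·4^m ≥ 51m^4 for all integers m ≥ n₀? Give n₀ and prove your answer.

n₀ = 9

At m = 8: 196608 < 208896, so the inequality fails and n₀ ≥ 9. We prove 3·4^m ≥ 51m^4 for all m ≥ 9.
For the base case m = 9: 3·4^m = 786432 and 51m^4 = 334611, so 786432 ≥ 334611.
Inductive step: suppose the statement holds for some r ≥ 9, so 3·4^r ≥ 51r^4.
Then 3·4^(r + 1) = 4·(3·4^r) ≥ 4·(51r^4).
Also, for r ≥ 9 we have 4·(51r^4) ≥ 51(r+1)^4, since 4 ≥ (1 + 1/r)^4 for all r ≥ 9.
Combining, 3·4^(r + 1) ≥ 51(r+1)^4.
This completes the induction.
Hence the smallest such n₀ is 9.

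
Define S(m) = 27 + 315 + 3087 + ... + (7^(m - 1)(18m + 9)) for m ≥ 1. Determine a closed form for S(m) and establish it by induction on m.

We claim S(m) = 7^m(3m + 1) - 1 for all m ≥ 1.
When m = 1: S(1) = 27, and the closed form gives 27. They agree.
Inductive step: suppose the statement holds for some j ≥ 1, so S(j) = 7^j(3j + 1) - 1.
Then S(j+1) = S(j) + (7^j(18j + 27)) = (7^j(3j + 1) - 1) + (7^j(18j + 27)).
Simplifying, S(j+1) = 21·7^j·j + 28·7^j - 1 = 7^(j+1)(3(j+1) + 1) - 1,
which is the closed form with m = j+1.
This completes the induction.

S(m) = 7^m(3m + 1) - 1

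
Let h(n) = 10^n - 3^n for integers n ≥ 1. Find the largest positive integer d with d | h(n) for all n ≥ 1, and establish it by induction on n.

d = 7

Computing the first values: h(1) = 7 and h(2) = 91; gcd(7, 91) = 7, so d ≤ 7.
We prove 7 | 10^n - 3^n for all n ≥ 1 by induction on n.
Base step (n = 1): h(1) = 7 = 7·(1), so 7 | h(1).
Inductive step: assume the claim holds for n = m, i.e. 7 | h(m). Then
10^{m+1} − 3^{m+1} = 10·10^m − 3·3^m = 10·(10^m − 3^m) + (7)·3^m. The first term is divisible by 7 by the inductive hypothesis, and the second term (7)·3^m is divisible by 7 since 7 | 7. Hence 7 | h(m+1).
Hence, by induction on n, the claim holds for every n ≥ 1.
Therefore the largest such d is 7.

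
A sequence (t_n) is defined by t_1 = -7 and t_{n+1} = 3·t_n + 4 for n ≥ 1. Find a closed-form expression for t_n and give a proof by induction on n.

t_n = -5·3^(n - 1) - 2

Computing the first terms: t_1 = -7, t_2 = -17, t_3 = -47. This suggests t_n = -5·3^(n - 1) - 2.
Base step (n = 1): the formula gives -7 = -7 = t_1.
Inductive step: suppose the statement holds for some p ≥ 1, so t_p = -5·3^(p - 1) - 2.
Then t_{p+1} = 3·t_p + 4 = 3·(-5·3^(p - 1) - 2) + 4 = -5·3^p - 2 = -5·3^((p+1) - 1) - 2,
which is the claimed formula at n = p+1.
By the principle of mathematical induction, the result holds for all n ≥ 1.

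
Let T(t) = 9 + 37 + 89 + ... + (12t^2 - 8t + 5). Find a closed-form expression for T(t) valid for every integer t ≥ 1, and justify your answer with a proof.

T(t) = t(4t^2 + 2t + 3)

We claim T(t) = t(4t^2 + 2t + 3) for all t ≥ 1.
When t = 1: T(1) = 9, and the closed form gives 9. They agree.
Inductive step: suppose the statement holds for some r ≥ 1, so T(r) = r(4r^2 + 2r + 3).
Then T(r+1) = T(r) + (12r^2 + 16r + 9) = (r(4r^2 + 2r + 3)) + (12r^2 + 16r + 9).
Simplifying, T(r+1) = (r + 1)(4r^2 + 10r + 9) = (r+1)(4(r+1)^2 + 2(r+1) + 3),
which is the closed form with t = r+1.
This completes the induction.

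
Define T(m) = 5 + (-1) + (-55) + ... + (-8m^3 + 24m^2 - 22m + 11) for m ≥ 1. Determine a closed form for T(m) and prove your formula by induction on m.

We claim T(m) = -m(2m^3 - 4m^2 + m - 4) for all m ≥ 1.
For the base case m = 1: T(1) = 5, and the closed form gives 5. They agree.
For the inductive step, assume it holds for an arbitrary i ≥ 1, so T(i) = i(-2i^3 + 4i^2 - i + 4).
Then T(i+1) = T(i) + (-8i^3 + 2i + 5) = (i(-2i^3 + 4i^2 - i + 4)) + (-8i^3 + 2i + 5).
Simplifying, T(i+1) = -(i + 1)(2i^3 + 2i^2 - i - 5) = -(i+1)(2(i+1)^3 - 4(i+1)^2 + (i+1) - 4),
which is the closed form with m = i+1.
By induction, the statement is established for all m ≥ 1.

T(m) = -m(2m^3 - 4m^2 + m - 4)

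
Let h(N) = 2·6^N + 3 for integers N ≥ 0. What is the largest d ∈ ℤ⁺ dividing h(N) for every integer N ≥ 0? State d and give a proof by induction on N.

Computing the first values: h(0) = 5 and h(1) = 15; gcd(5, 15) = 5, so d ≤ 5.
We prove 5 | 2·6^N + 3 for all N ≥ 0 by induction on N.
Base step (N = 0): h(0) = 5 = 5·(1), so 5 | h(0).
Inductive step: assume the claim holds for N = r, i.e. 5 | h(r). Then
h(r+1) = 2·6^(r+1) + 3 = 6·(2·6^r + 3) - 15 = 6·h(r) - 15. The first term is divisible by 5 by the inductive hypothesis, and -15 is divisible by 5. Hence 5 | h(r+1).
By induction, the statement is established for all N ≥ 0.
Therefore the largest such d is 5.

d = 5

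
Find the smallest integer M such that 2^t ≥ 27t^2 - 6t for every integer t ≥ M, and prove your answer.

M = 12

At t = 11: 2048 < 3201, so the inequality fails and M ≥ 12. We prove 2^t ≥ 27t^2 - 6t for all t ≥ 12.
Base case (t = 12): 2^t = 4096 and 27t^2 - 6t = 3816, so 4096 ≥ 3816.
For the inductive step, assume it holds for an arbitrary m ≥ 12, so 2^m ≥ 27m^2 - 6m.
Then 2^(m + 1) = 2·(2^m) ≥ 2·(27m^2 - 6m).
Also, for m ≥ 12 we have 2·(27m^2 - 6m) ≥ 27(m+1)^2 - 6(m+1), since 2·(27m^2 - 6m) − (27(m+1)^2 - 6(m+1)) = 27m^2 - 60m - 21, which is nonnegative for all m ≥ 12.
Combining, 2^(m + 1) ≥ 27(m+1)^2 - 6(m+1).
Hence, by induction on t, the claim holds for every t ≥ 12.
Hence the smallest such M is 12.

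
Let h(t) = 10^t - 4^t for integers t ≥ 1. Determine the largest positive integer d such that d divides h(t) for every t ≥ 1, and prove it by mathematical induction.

Computing the first values: h(1) = 6 and h(2) = 84; gcd(6, 84) = 6, so d ≤ 6.
We prove 6 | 10^t - 4^t for all t ≥ 1 by induction on t.
Base case (t = 1): h(1) = 6 = 6·(1), so 6 | h(1).
For the inductive step, assume it holds for an arbitrary r ≥ 1, i.e. 6 | h(r). Then
10^{r+1} − 4^{r+1} = 10·10^r − 4·4^r = 10·(10^r − 4^r) + (6)·4^r. The first term is divisible by 6 by the inductive hypothesis, and the second term (6)·4^r is divisible by 6 since 6 | 6. Hence 6 | h(r+1).
Hence, by induction on t, the claim holds for every t ≥ 1.
Therefore the largest such d is 6.

d = 6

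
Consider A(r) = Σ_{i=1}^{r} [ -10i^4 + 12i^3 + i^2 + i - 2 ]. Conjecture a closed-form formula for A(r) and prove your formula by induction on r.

We claim A(r) = -r(2r^4 + 2r^3 - 3r^2 - 4r + 1) for all r ≥ 1.
Base step (r = 1): A(1) = 2, and the closed form gives 2. They agree.
Inductive step: assume the claim holds for r = i, so A(i) = i(-2i^4 - 2i^3 + 3i^2 + 4i - 1).
Then A(i+1) = A(i) + (-10i^4 - 28i^3 - 23i^2 - i + 2) = (i(-2i^4 - 2i^3 + 3i^2 + 4i - 1)) + (-10i^4 - 28i^3 - 23i^2 - i + 2).
Simplifying, A(i+1) = -(i + 1)(2i^4 + 10i^3 + 15i^2 + 4i - 2) = -(i+1)(2(i+1)^4 + 2(i+1)^3 - 3(i+1)^2 - 4(i+1) + 1),
which is the closed form with r = i+1.
By induction, the statement is established for all r ≥ 1.

A(r) = -r(2r^4 + 2r^3 - 3r^2 - 4r + 1)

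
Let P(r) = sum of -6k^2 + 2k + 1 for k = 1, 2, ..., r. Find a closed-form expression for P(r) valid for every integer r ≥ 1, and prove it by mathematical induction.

P(r) = -r(2r^2 + 2r - 1)

We claim P(r) = -r(2r^2 + 2r - 1) for all r ≥ 1.
Base step (r = 1): P(1) = -3, and the closed form gives -3. They agree.
For the inductive step, assume it holds for an arbitrary k ≥ 1, so P(k) = k(-2k^2 - 2k + 1).
Then P(k+1) = P(k) + (2k - 6(k + 1)^2 + 3) = (k(-2k^2 - 2k + 1)) + (2k - 6(k + 1)^2 + 3).
Simplifying, P(k+1) = -(k + 1)(2k^2 + 6k + 3) = -(k+1)(2(k+1)^2 + 2(k+1) - 1),
which is the closed form with r = k+1.
Hence, by induction on r, the claim holds for every r ≥ 1.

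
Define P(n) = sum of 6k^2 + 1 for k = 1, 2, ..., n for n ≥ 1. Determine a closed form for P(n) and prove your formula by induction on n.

P(n) = n(2n^2 + 3n + 2)

We claim P(n) = n(2n^2 + 3n + 2) for all n ≥ 1.
Base step (n = 1): P(1) = 7, and the closed form gives 7. They agree.
Inductive step: suppose the statement holds for some k ≥ 1, so P(k) = k(2k^2 + 3k + 2).
Then P(k+1) = P(k) + (6(k + 1)^2 + 1) = (k(2k^2 + 3k + 2)) + (6(k + 1)^2 + 1).
Simplifying, P(k+1) = (k + 1)(2k^2 + 7k + 7) = (k+1)(2(k+1)^2 + 3(k+1) + 2),
which is the closed form with n = k+1.
By induction, the statement is established for all n ≥ 1.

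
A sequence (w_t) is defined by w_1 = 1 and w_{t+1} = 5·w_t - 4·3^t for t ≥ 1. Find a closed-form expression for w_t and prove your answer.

Computing the first terms: w_1 = 1, w_2 = -7, w_3 = -71. This suggests w_t = 2·3^t - 5^t.
Base case (t = 1): the formula gives 1 = 1 = w_1.
For the inductive step, assume it holds for an arbitrary p ≥ 1, so w_p = 2·3^p - 5^p.
Then w_{p+1} = 5·w_p - 4·3^p = 5·(2·3^p - 5^p) - 4·3^p = 2·3^(p + 1) - 5^(p + 1),
which is the claimed formula at t = p+1.
By the principle of mathematical induction, the result holds for all t ≥ 1.

w_t = 2·3^t - 5^t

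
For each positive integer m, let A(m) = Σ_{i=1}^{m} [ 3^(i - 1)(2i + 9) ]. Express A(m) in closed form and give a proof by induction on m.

We claim A(m) = 3^m(m + 4) - 4 for all m ≥ 1.
Base step (m = 1): A(1) = 11, and the closed form gives 11. They agree.
Inductive step: suppose the statement holds for some i ≥ 1, so A(i) = 3^i(i + 4) - 4.
Then A(i+1) = A(i) + (3^i(2i + 11)) = (3^i(i + 4) - 4) + (3^i(2i + 11)).
Simplifying, A(i+1) = 3·3^i·i + 15·3^i - 4 = 3^(i+1)((i+1) + 4) - 4,
which is the closed form with m = i+1.
This completes the induction.

A(m) = 3^m(m + 4) - 4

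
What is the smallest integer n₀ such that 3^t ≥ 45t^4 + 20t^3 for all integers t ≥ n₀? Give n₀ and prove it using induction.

n₀ = 13

At t = 12: 531441 < 967680, so the inequality fails and n₀ ≥ 13. We prove 3^t ≥ 45t^4 + 20t^3 for all t ≥ 13.
Base step (t = 13): 3^t = 1594323 and 45t^4 + 20t^3 = 1329185, so 1594323 ≥ 1329185.
For the inductive step, assume it holds for an arbitrary m ≥ 13, so 3^m ≥ 45m^4 + 20m^3.
Then 3^(m + 1) = 3·(3^m) ≥ 3·(45m^4 + 20m^3).
Also, for m ≥ 13 we have 3·(45m^4 + 20m^3) ≥ 45(m+1)^4 + 20(m+1)^3, since 3·(45m^4 + 20m^3) − (45(m+1)^4 + 20(m+1)^3) = 90m^4 - 140m^3 - 330m^2 - 240m - 65, which is nonnegative for all m ≥ 13.
Combining, 3^(m + 1) ≥ 45(m+1)^4 + 20(m+1)^3.
By induction, the statement is established for all t ≥ 13.
Hence the smallest such n₀ is 13.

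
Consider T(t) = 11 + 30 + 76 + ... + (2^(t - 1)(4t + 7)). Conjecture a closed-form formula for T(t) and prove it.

We claim T(t) = 2^t(4t + 3) - 3 for all t ≥ 1.
Base case (t = 1): T(1) = 11, and the closed form gives 11. They agree.
Inductive step: suppose the statement holds for some i ≥ 1, so T(i) = 2^i(4i + 3) - 3.
Then T(i+1) = T(i) + (2^i(4i + 11)) = (2^i(4i + 3) - 3) + (2^i(4i + 11)).
Simplifying, T(i+1) = 8·2^i·i + 14·2^i - 3 = 2^(i+1)(4(i+1) + 3) - 3,
which is the closed form with t = i+1.
This completes the induction.

T(t) = 2^t(4t + 3) - 3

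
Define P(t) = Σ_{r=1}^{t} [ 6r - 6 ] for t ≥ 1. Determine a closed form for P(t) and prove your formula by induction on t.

P(t) = 3t(t - 1)

We claim P(t) = 3t(t - 1) for all t ≥ 1.
Base step (t = 1): P(1) = 0, and the closed form gives 0. They agree.
For the inductive step, assume it holds for an arbitrary r ≥ 1, so P(r) = 3r(r - 1).
Then P(r+1) = P(r) + (6r) = (3r(r - 1)) + (6r).
Simplifying, P(r+1) = 3r(r + 1) = 3(r+1)((r+1) - 1),
which is the closed form with t = r+1.
This completes the induction.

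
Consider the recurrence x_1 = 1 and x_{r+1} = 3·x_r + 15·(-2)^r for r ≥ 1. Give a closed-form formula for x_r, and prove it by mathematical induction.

Computing the first terms: x_1 = 1, x_2 = -27, x_3 = -21. This suggests x_r = -3(-2)^r - 5·3^(r - 1).
For the base case r = 1: the formula gives 1 = 1 = x_1.
For the inductive step, assume it holds for an arbitrary m ≥ 1, so x_m = -3(-2)^m - 5·3^(m - 1).
Then x_{m+1} = 3·x_m + 15·(-2)^m = 3·(-3(-2)^m - 5·3^(m - 1)) + 15·(-2)^m = -3(-2)^(m + 1) - 5·3^m = -3(-2)^(m+1) - 5·3^((m+1) - 1),
which is the claimed formula at r = m+1.
This completes the induction.

x_r = -3(-2)^r - 5·3^(r - 1)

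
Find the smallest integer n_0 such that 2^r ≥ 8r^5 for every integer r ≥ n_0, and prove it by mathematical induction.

At r = 26: 67108864 < 95051008, so the inequality fails and n_0 ≥ 27. We prove 2^r ≥ 8r^5 for all r ≥ 27.
Base step (r = 27): 2^r = 134217728 and 8r^5 = 114791256, so 134217728 ≥ 114791256.
Inductive step: suppose the statement holds for some m ≥ 27, so 2^m ≥ 8m^5.
Then 2^(m + 1) = 2·(2^m) ≥ 2·(8m^5).
Also, for m ≥ 27 we have 2·(8m^5) ≥ 8(m+1)^5, since 2 ≥ (1 + 1/m)^5 for all m ≥ 27.
Combining, 2^(m + 1) ≥ 8(m+1)^5.
By the principle of mathematical induction, the result holds for all r ≥ 27.
Hence the smallest such n_0 is 27.

n_0 = 27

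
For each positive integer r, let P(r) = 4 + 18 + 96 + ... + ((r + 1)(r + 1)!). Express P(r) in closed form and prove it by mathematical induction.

We claim P(r) = (r + 2)! - 2 for all r ≥ 1.
When r = 1: P(1) = 4, and the closed form gives 4. They agree.
For the inductive step, assume it holds for an arbitrary p ≥ 1, so P(p) = (p + 2)! - 2.
Then P(p+1) = P(p) + ((p + 2)(p + 2)!) = ((p + 2)! - 2) + ((p + 2)(p + 2)!).
Simplifying, P(p+1) = ((p+1) + 2)! - 2,
which is the closed form with r = p+1.
Hence, by induction on r, the claim holds for every r ≥ 1.

P(r) = (r + 2)! - 2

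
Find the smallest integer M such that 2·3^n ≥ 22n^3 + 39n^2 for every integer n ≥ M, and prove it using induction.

M = 9

At n = 8: 13122 < 13760, so the inequality fails and M ≥ 9. We prove 2·3^n ≥ 22n^3 + 39n^2 for all n ≥ 9.
Base step (n = 9): 2·3^n = 39366 and 22n^3 + 39n^2 = 19197, so 39366 ≥ 19197.
Suppose the result is true for n = r, so 2·3^r ≥ 22r^3 + 39r^2.
Then 2·3^(r + 1) = 3·(2·3^r) ≥ 3·(22r^3 + 39r^2).
Also, for r ≥ 9 we have 3·(22r^3 + 39r^2) ≥ 22(r+1)^3 + 39(r+1)^2, since 3·(22r^3 + 39r^2) − (22(r+1)^3 + 39(r+1)^2) = 44r^3 + 12r^2 - 144r - 61, which is nonnegative for all r ≥ 9.
Combining, 2·3^(r + 1) ≥ 22(r+1)^3 + 39(r+1)^2.
By induction, the statement is established for all n ≥ 9.
Hence the smallest such M is 9.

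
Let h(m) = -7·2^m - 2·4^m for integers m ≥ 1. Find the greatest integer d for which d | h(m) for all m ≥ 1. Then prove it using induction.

d = 2

Computing the first values: h(1) = -22 and h(2) = -60; gcd(-22, -60) = 2, so d ≤ 2.
We prove 2 | -7·2^m - 2·4^m for all m ≥ 1 by induction on m.
For the base case m = 1: h(1) = -22 = 2·(-11), so 2 | h(1).
Inductive step: suppose the statement holds for some p ≥ 1, i.e. 2 | h(p). Then
h(p+1) − 4·h(p) = (-7·2^(p+1) - 2·4^(p+1)) − 4·(-7·2^p - 2·4^p) = (-7)·2^p·(2 − 4) = (14)·2^p. Since 2 | h(p) by the inductive hypothesis, 2 | 4·h(p); and 2 | 14 since 14 = 2·7. Therefore 2 | h(p+1).
By the principle of mathematical induction, the result holds for all m ≥ 1.
Therefore the largest such d is 2.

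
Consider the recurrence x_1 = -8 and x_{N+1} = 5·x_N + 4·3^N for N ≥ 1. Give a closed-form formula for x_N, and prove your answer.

x_N = -2·3^N - 2·5^(N - 1)

Computing the first terms: x_1 = -8, x_2 = -28, x_3 = -104. This suggests x_N = -2·3^N - 2·5^(N - 1).
For the base case N = 1: the formula gives -8 = -8 = x_1.
Inductive step: assume the claim holds for N = r, so x_r = -2·3^r - 2·5^(r - 1).
Then x_{r+1} = 5·x_r + 4·3^r = 5·(-2·3^r - 2·5^(r - 1)) + 4·3^r = -2·3^(r + 1) - 2·5^r = -2·3^(r+1) - 2·5^((r+1) - 1),
which is the claimed formula at N = r+1.
By induction, the statement is established for all N ≥ 1.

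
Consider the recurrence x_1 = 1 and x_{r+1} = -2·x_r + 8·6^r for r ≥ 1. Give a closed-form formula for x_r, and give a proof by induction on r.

x_r = -5(-2)^(r - 1) + 6^r

Computing the first terms: x_1 = 1, x_2 = 46, x_3 = 196. This suggests x_r = -5(-2)^(r - 1) + 6^r.
Base step (r = 1): the formula gives 1 = 1 = x_1.
Inductive step: assume the claim holds for r = j, so x_j = -5(-2)^(j - 1) + 6^j.
Then x_{j+1} = -2·x_j + 8·6^j = -2·(-5(-2)^(j - 1) + 6^j) + 8·6^j = -5(-2)^j + 6^(j + 1) = -5(-2)^((j+1) - 1) + 6^(j+1),
which is the claimed formula at r = j+1.
By induction, the statement is established for all r ≥ 1.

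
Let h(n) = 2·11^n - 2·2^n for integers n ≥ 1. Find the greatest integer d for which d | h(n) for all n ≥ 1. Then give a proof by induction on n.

Computing the first values: h(1) = 18 and h(2) = 234; gcd(18, 234) = 18, so d ≤ 18.
We prove 18 | 2·11^n - 2·2^n for all n ≥ 1 by induction on n.
Base case (n = 1): h(1) = 18 = 18·(1), so 18 | h(1).
Inductive step: assume the claim holds for n = m, i.e. 18 | h(m). Then
h(m+1) − 11·h(m) = (2·11^(m+1) - 2·2^(m+1)) − 11·(2·11^m - 2·2^m) = (-2)·2^m·(2 − 11) = (18)·2^m. Since 18 | h(m) by the inductive hypothesis, 18 | 11·h(m); and 18 | 18 since 18 = 18·1. Therefore 18 | h(m+1).
By the principle of mathematical induction, the result holds for all n ≥ 1.
Therefore the largest such d is 18.

d = 18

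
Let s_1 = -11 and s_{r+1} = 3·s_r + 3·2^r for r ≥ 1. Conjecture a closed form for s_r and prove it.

s_r = -3·2^r - 5·3^(r - 1)

Computing the first terms: s_1 = -11, s_2 = -27, s_3 = -69. This suggests s_r = -3·2^r - 5·3^(r - 1).
When r = 1: the formula gives -11 = -11 = s_1.
Inductive step: assume the claim holds for r = j, so s_j = -3·2^j - 5·3^(j - 1).
Then s_{j+1} = 3·s_j + 3·2^j = 3·(-3·2^j - 5·3^(j - 1)) + 3·2^j = -3·2^(j + 1) - 5·3^j = -3·2^(j+1) - 5·3^((j+1) - 1),
which is the claimed formula at r = j+1.
This completes the induction.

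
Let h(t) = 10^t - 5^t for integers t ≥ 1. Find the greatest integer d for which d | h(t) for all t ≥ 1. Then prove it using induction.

d = 5

Computing the first values: h(1) = 5 and h(2) = 75; gcd(5, 75) = 5, so d ≤ 5.
We prove 5 | 10^t - 5^t for all t ≥ 1 by induction on t.
Base step (t = 1): h(1) = 5 = 5·(1), so 5 | h(1).
Suppose the result is true for t = j, i.e. 5 | h(j). Then
10^{j+1} − 5^{j+1} = 10·10^j − 5·5^j = 10·(10^j − 5^j) + (5)·5^j. The first term is divisible by 5 by the inductive hypothesis, and the second term (5)·5^j is divisible by 5 since 5 | 5. Hence 5 | h(j+1).
By the principle of mathematical induction, the result holds for all t ≥ 1.
Therefore the largest such d is 5.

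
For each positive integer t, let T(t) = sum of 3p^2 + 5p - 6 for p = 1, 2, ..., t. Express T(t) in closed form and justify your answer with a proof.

We claim T(t) = t(t^2 + 4t - 3) for all t ≥ 1.
Base case (t = 1): T(1) = 2, and the closed form gives 2. They agree.
Inductive step: assume the claim holds for t = p, so T(p) = p(p^2 + 4p - 3).
Then T(p+1) = T(p) + (3p^2 + 11p + 2) = (p(p^2 + 4p - 3)) + (3p^2 + 11p + 2).
Simplifying, T(p+1) = (p + 1)(p^2 + 6p + 2) = (p+1)((p+1)^2 + 4(p+1) - 3),
which is the closed form with t = p+1.
By induction, the statement is established for all t ≥ 1.

T(t) = t(t^2 + 4t - 3)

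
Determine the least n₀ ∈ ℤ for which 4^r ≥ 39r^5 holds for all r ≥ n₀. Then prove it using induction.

n₀ = 12

At r = 11: 4194304 < 6280989, so the inequality fails and n₀ ≥ 12. We prove 4^r ≥ 39r^5 for all r ≥ 12.
Base case (r = 12): 4^r = 16777216 and 39r^5 = 9704448, so 16777216 ≥ 9704448.
Inductive step: assume the claim holds for r = p, so 4^p ≥ 39p^5.
Then 4^(p + 1) = 4·(4^p) ≥ 4·(39p^5).
Also, for p ≥ 12 we have 4·(39p^5) ≥ 39(p+1)^5, since 4 ≥ (1 + 1/p)^5 for all p ≥ 12.
Combining, 4^(p + 1) ≥ 39(p+1)^5.
Hence, by induction on r, the claim holds for every r ≥ 12.
Hence the smallest such n₀ is 12.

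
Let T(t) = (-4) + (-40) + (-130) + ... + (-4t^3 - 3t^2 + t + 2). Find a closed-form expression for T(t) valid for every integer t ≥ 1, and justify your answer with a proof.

T(t) = -t(t^3 + 3t^2 + 2t - 2)

We claim T(t) = -t(t^3 + 3t^2 + 2t - 2) for all t ≥ 1.
When t = 1: T(1) = -4, and the closed form gives -4. They agree.
Inductive step: assume the claim holds for t = i, so T(i) = i(-i^3 - 3i^2 - 2i + 2).
Then T(i+1) = T(i) + (i - 4(i + 1)^3 - 3(i + 1)^2 + 3) = (i(-i^3 - 3i^2 - 2i + 2)) + (i - 4(i + 1)^3 - 3(i + 1)^2 + 3).
Simplifying, T(i+1) = -(i + 1)(i^3 + 6i^2 + 11i + 4) = -(i+1)((i+1)^3 + 3(i+1)^2 + 2(i+1) - 2),
which is the closed form with t = i+1.
By induction, the statement is established for all t ≥ 1.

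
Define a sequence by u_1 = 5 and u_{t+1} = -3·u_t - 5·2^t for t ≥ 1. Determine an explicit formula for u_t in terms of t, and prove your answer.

Computing the first terms: u_1 = 5, u_2 = -25, u_3 = 55. This suggests u_t = 7(-3)^(t - 1) - 2^t.
Base step (t = 1): the formula gives 5 = 5 = u_1.
Inductive step: assume the claim holds for t = m, so u_m = 7(-3)^(m - 1) - 2^m.
Then u_{m+1} = -3·u_m - 5·2^m = -3·(7(-3)^(m - 1) - 2^m) - 5·2^m = 7(-3)^m - 2^(m + 1) = 7(-3)^((m+1) - 1) - 2^(m+1),
which is the claimed formula at t = m+1.
By induction, the statement is established for all t ≥ 1.

u_t = 7(-3)^(t - 1) - 2^t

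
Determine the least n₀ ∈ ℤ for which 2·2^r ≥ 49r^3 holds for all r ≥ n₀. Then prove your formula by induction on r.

n₀ = 17

At r = 16: 131072 < 200704, so the inequality fails and n₀ ≥ 17. We prove 2·2^r ≥ 49r^3 for all r ≥ 17.
Base case (r = 17): 2·2^r = 262144 and 49r^3 = 240737, so 262144 ≥ 240737.
Inductive step: assume the claim holds for r = k, so 2·2^k ≥ 49k^3.
Then 2·2^(k + 1) = 2·(2·2^k) ≥ 2·(49k^3).
Also, for k ≥ 17 we have 2·(49k^3) ≥ 49(k+1)^3, since 2 ≥ (1 + 1/k)^3 for all k ≥ 17.
Combining, 2·2^(k + 1) ≥ 49(k+1)^3.
By induction, the statement is established for all r ≥ 17.
Hence the smallest such n₀ is 17.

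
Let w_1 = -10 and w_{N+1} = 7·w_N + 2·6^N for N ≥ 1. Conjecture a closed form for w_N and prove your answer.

w_N = -2·6^N + 2·7^(N - 1)

Computing the first terms: w_1 = -10, w_2 = -58, w_3 = -334. This suggests w_N = -2·6^N + 2·7^(N - 1).
When N = 1: the formula gives -10 = -10 = w_1.
For the inductive step, assume it holds for an arbitrary r ≥ 1, so w_r = -2·6^r + 2·7^(r - 1).
Then w_{r+1} = 7·w_r + 2·6^r = 7·(-2·6^r + 2·7^(r - 1)) + 2·6^r = -2·6^(r + 1) + 2·7^r = -2·6^(r+1) + 2·7^((r+1) - 1),
which is the claimed formula at N = r+1.
By induction, the statement is established for all N ≥ 1.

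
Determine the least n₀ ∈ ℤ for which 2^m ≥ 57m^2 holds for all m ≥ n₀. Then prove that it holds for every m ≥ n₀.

At m = 13: 8192 < 9633, so the inequality fails and n₀ ≥ 14. We prove 2^m ≥ 57m^2 for all m ≥ 14.
Base case (m = 14): 2^m = 16384 and 57m^2 = 11172, so 16384 ≥ 11172.
Inductive step: suppose the statement holds for some j ≥ 14, so 2^j ≥ 57j^2.
Then 2^(j + 1) = 2·(2^j) ≥ 2·(57j^2).
Also, for j ≥ 14 we have 2·(57j^2) ≥ 57(j+1)^2, since 2 ≥ (1 + 1/j)^2 for all j ≥ 14.
Combining, 2^(j + 1) ≥ 57(j+1)^2.
By the principle of mathematical induction, the result holds for all m ≥ 14.
Hence the smallest such n₀ is 14.

n₀ = 14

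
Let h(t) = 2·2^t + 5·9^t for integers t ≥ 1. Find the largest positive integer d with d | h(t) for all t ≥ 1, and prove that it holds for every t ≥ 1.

d = 7

Computing the first values: h(1) = 49 and h(2) = 413; gcd(49, 413) = 7, so d ≤ 7.
We prove 7 | 2·2^t + 5·9^t for all t ≥ 1 by induction on t.
Base case (t = 1): h(1) = 49 = 7·(7), so 7 | h(1).
Inductive step: suppose the statement holds for some r ≥ 1, i.e. 7 | h(r). Then
h(r+1) − 9·h(r) = (2·2^(r+1) + 5·9^(r+1)) − 9·(2·2^r + 5·9^r) = (2)·2^r·(2 − 9) = (-14)·2^r. Since 7 | h(r) by the inductive hypothesis, 7 | 9·h(r); and 7 | -14 since -14 = 7·-2. Therefore 7 | h(r+1).
By induction, the statement is established for all t ≥ 1.
Therefore the largest such d is 7.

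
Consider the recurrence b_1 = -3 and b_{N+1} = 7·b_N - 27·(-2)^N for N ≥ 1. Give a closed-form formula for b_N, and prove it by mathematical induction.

b_N = 3(-2)^N + 3·7^(N - 1)

Computing the first terms: b_1 = -3, b_2 = 33, b_3 = 123. This suggests b_N = 3(-2)^N + 3·7^(N - 1).
When N = 1: the formula gives -3 = -3 = b_1.
Suppose the result is true for N = p, so b_p = 3(-2)^p + 3·7^(p - 1).
Then b_{p+1} = 7·b_p - 27·(-2)^p = 7·(3(-2)^p + 3·7^(p - 1)) - 27·(-2)^p = 3(-2)^(p + 1) + 3·7^p = 3(-2)^(p+1) + 3·7^((p+1) - 1),
which is the claimed formula at N = p+1.
Hence, by induction on N, the claim holds for every N ≥ 1.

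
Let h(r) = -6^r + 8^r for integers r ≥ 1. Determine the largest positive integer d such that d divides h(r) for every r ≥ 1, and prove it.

Computing the first values: h(1) = 2 and h(2) = 28; gcd(2, 28) = 2, so d ≤ 2.
We prove 2 | -6^r + 8^r for all r ≥ 1 by induction on r.
When r = 1: h(1) = 2 = 2·(1), so 2 | h(1).
Inductive step: suppose the statement holds for some p ≥ 1, i.e. 2 | h(p). Then
8^{p+1} − 6^{p+1} = 8·8^p − 6·6^p = 8·(8^p − 6^p) + (2)·6^p. The first term is divisible by 2 by the inductive hypothesis, and the second term (2)·6^p is divisible by 2 since 2 | 2. Hence 2 | h(p+1).
Hence, by induction on r, the claim holds for every r ≥ 1.
Therefore the largest such d is 2.

d = 2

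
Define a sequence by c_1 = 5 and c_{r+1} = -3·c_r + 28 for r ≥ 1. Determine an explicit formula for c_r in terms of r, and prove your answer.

c_r = -2(-3)^(r - 1) + 7

Computing the first terms: c_1 = 5, c_2 = 13, c_3 = -11. This suggests c_r = -2(-3)^(r - 1) + 7.
When r = 1: the formula gives 5 = 5 = c_1.
Inductive step: assume the claim holds for r = m, so c_m = -2(-3)^(m - 1) + 7.
Then c_{m+1} = -3·c_m + 28 = -3·(-2(-3)^(m - 1) + 7) + 28 = -2(-3)^m + 7 = -2(-3)^((m+1) - 1) + 7,
which is the claimed formula at r = m+1.
By induction, the statement is established for all r ≥ 1.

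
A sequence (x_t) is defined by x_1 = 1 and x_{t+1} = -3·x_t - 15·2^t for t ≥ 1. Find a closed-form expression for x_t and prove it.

Computing the first terms: x_1 = 1, x_2 = -33, x_3 = 39. This suggests x_t = 7(-3)^(t - 1) - 3·2^t.
Base case (t = 1): the formula gives 1 = 1 = x_1.
For the inductive step, assume it holds for an arbitrary r ≥ 1, so x_r = 7(-3)^(r - 1) - 3·2^r.
Then x_{r+1} = -3·x_r - 15·2^r = -3·(7(-3)^(r - 1) - 3·2^r) - 15·2^r = 7(-3)^r - 3·2^(r + 1) = 7(-3)^((r+1) - 1) - 3·2^(r+1),
which is the claimed formula at t = r+1.
Hence, by induction on t, the claim holds for every t ≥ 1.

x_t = 7(-3)^(t - 1) - 3·2^t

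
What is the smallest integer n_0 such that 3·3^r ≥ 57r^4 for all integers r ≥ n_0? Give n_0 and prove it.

n_0 = 12

At r = 11: 531441 < 834537, so the inequality fails and n_0 ≥ 12. We prove 3·3^r ≥ 57r^4 for all r ≥ 12.
Base case (r = 12): 3·3^r = 1594323 and 57r^4 = 1181952, so 1594323 ≥ 1181952.
Inductive step: suppose the statement holds for some i ≥ 12, so 3·3^i ≥ 57i^4.
Then 3·3^(i + 1) = 3·(3·3^i) ≥ 3·(57i^4).
Also, for i ≥ 12 we have 3·(57i^4) ≥ 57(i+1)^4, since 3 ≥ (1 + 1/i)^4 for all i ≥ 12.
Combining, 3·3^(i + 1) ≥ 57(i+1)^4.
This completes the induction.
Hence the smallest such n_0 is 12.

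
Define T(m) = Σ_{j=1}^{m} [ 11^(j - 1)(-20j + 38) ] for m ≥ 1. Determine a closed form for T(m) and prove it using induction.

T(m) = 2·11^m(-m + 2) - 4

We claim T(m) = 2·11^m(-m + 2) - 4 for all m ≥ 1.
For the base case m = 1: T(1) = 18, and the closed form gives 18. They agree.
Suppose the result is true for m = j, so T(j) = 2·11^j(-j + 2) - 4.
Then T(j+1) = T(j) + (11^j(-20j + 18)) = (2·11^j(-j + 2) - 4) + (11^j(-20j + 18)).
Simplifying, T(j+1) = -22·11^j·j + 22·11^j - 4 = 2·11^(j+1)(-(j+1) + 2) - 4,
which is the closed form with m = j+1.
By the principle of mathematical induction, the result holds for all m ≥ 1.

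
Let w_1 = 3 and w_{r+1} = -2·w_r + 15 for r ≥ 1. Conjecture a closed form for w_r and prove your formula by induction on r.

Computing the first terms: w_1 = 3, w_2 = 9, w_3 = -3. This suggests w_r = (-2)^r + 5.
When r = 1: the formula gives 3 = 3 = w_1.
Inductive step: assume the claim holds for r = j, so w_j = (-2)^j + 5.
Then w_{j+1} = -2·w_j + 15 = -2·((-2)^j + 5) + 15 = (-2)^(j + 1) + 5,
which is the claimed formula at r = j+1.
By the principle of mathematical induction, the result holds for all r ≥ 1.

w_r = (-2)^r + 5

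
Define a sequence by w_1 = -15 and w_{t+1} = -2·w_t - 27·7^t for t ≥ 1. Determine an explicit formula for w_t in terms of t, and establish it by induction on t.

Computing the first terms: w_1 = -15, w_2 = -159, w_3 = -1005. This suggests w_t = -3(-2)^t - 3·7^t.
Base case (t = 1): the formula gives -15 = -15 = w_1.
For the inductive step, assume it holds for an arbitrary p ≥ 1, so w_p = -3(-2)^p - 3·7^p.
Then w_{p+1} = -2·w_p - 27·7^p = -2·(-3(-2)^p - 3·7^p) - 27·7^p = -3(-2)^(p + 1) - 3·7^(p + 1),
which is the claimed formula at t = p+1.
By the principle of mathematical induction, the result holds for all t ≥ 1.

w_t = -3(-2)^t - 3·7^t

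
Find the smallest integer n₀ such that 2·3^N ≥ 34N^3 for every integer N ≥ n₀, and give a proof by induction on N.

At N = 8: 13122 < 17408, so the inequality fails and n₀ ≥ 9. We prove 2·3^N ≥ 34N^3 for all N ≥ 9.
For the base case N = 9: 2·3^N = 39366 and 34N^3 = 24786, so 39366 ≥ 24786.
For the inductive step, assume it holds for an arbitrary p ≥ 9, so 2·3^p ≥ 34p^3.
Then 2·3^(p + 1) = 3·(2·3^p) ≥ 3·(34p^3).
Also, for p ≥ 9 we have 3·(34p^3) ≥ 34(p+1)^3, since 3 ≥ (1 + 1/p)^3 for all p ≥ 9.
Combining, 2·3^(p + 1) ≥ 34(p+1)^3.
This completes the induction.
Hence the smallest such n₀ is 9.

n₀ = 9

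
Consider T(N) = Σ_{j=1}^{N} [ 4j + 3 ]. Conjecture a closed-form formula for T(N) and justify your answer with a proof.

T(N) = N(2N + 5)

We claim T(N) = N(2N + 5) for all N ≥ 1.
When N = 1: T(1) = 7, and the closed form gives 7. They agree.
Suppose the result is true for N = j, so T(j) = j(2j + 5).
Then T(j+1) = T(j) + (4j + 7) = (j(2j + 5)) + (4j + 7).
Simplifying, T(j+1) = (j + 1)(2j + 7) = (j+1)(2(j+1) + 5),
which is the closed form with N = j+1.
By the principle of mathematical induction, the result holds for all N ≥ 1.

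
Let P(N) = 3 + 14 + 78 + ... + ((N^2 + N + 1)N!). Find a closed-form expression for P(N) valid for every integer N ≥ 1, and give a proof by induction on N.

P(N) = (N + 1)(N + 1)! - 1

We claim P(N) = (N + 1)(N + 1)! - 1 for all N ≥ 1.
Base step (N = 1): P(1) = 3, and the closed form gives 3. They agree.
For the inductive step, assume it holds for an arbitrary r ≥ 1, so P(r) = (r + 1)(r + 1)! - 1.
Then P(r+1) = P(r) + ((r^2 + 3r + 3)(r + 1)!) = ((r + 1)(r + 1)! - 1) + ((r^2 + 3r + 3)(r + 1)!).
Simplifying, P(r+1) = ((r+1) + 1)((r+1) + 1)! - 1,
which is the closed form with N = r+1.
By induction, the statement is established for all N ≥ 1.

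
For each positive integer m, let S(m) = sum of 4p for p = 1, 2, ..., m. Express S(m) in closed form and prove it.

We claim S(m) = 2m(m + 1) for all m ≥ 1.
For the base case m = 1: S(1) = 4, and the closed form gives 4. They agree.
Inductive step: assume the claim holds for m = p, so S(p) = 2p(p + 1).
Then S(p+1) = S(p) + (4p + 4) = (2p(p + 1)) + (4p + 4).
Simplifying, S(p+1) = 2(p + 1)(p + 2) = 2(p+1)((p+1) + 1),
which is the closed form with m = p+1.
Hence, by induction on m, the claim holds for every m ≥ 1.

S(m) = 2m(m + 1)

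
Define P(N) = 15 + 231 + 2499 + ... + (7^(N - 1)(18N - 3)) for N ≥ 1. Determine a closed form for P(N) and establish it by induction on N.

We claim P(N) = 7^N(3N - 1) + 1 for all N ≥ 1.
Base step (N = 1): P(1) = 15, and the closed form gives 15. They agree.
Suppose the result is true for N = j, so P(j) = 7^j(3j - 1) + 1.
Then P(j+1) = P(j) + (7^j(18j + 15)) = (7^j(3j - 1) + 1) + (7^j(18j + 15)).
Simplifying, P(j+1) = 21·7^j·j + 14·7^j + 1 = 7^(j+1)(3(j+1) - 1) + 1,
which is the closed form with N = j+1.
This completes the induction.

P(N) = 7^N(3N - 1) + 1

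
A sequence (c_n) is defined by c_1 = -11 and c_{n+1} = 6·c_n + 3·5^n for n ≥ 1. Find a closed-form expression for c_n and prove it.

c_n = -3·5^n + 4·6^(n - 1)

Computing the first terms: c_1 = -11, c_2 = -51, c_3 = -231. This suggests c_n = -3·5^n + 4·6^(n - 1).
For the base case n = 1: the formula gives -11 = -11 = c_1.
Inductive step: assume the claim holds for n = k, so c_k = -3·5^k + 4·6^(k - 1).
Then c_{k+1} = 6·c_k + 3·5^k = 6·(-3·5^k + 4·6^(k - 1)) + 3·5^k = -3·5^(k + 1) + 4·6^k = -3·5^(k+1) + 4·6^((k+1) - 1),
which is the claimed formula at n = k+1.
By the principle of mathematical induction, the result holds for all n ≥ 1.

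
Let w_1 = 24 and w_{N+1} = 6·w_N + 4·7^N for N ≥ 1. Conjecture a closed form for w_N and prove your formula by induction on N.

Computing the first terms: w_1 = 24, w_2 = 172, w_3 = 1228. This suggests w_N = -4·6^(N - 1) + 4·7^N.
Base step (N = 1): the formula gives 24 = 24 = w_1.
Inductive step: assume the claim holds for N = p, so w_p = -4·6^(p - 1) + 4·7^p.
Then w_{p+1} = 6·w_p + 4·7^p = 6·(-4·6^(p - 1) + 4·7^p) + 4·7^p = -4·6^p + 4·7^(p + 1) = -4·6^((p+1) - 1) + 4·7^(p+1),
which is the claimed formula at N = p+1.
By the principle of mathematical induction, the result holds for all N ≥ 1.

w_N = -4·6^(N - 1) + 4·7^N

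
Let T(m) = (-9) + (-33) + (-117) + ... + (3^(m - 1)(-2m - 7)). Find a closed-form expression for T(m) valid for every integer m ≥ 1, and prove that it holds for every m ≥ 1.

T(m) = -3^m(m + 3) + 3

We claim T(m) = -3^m(m + 3) + 3 for all m ≥ 1.
Base step (m = 1): T(1) = -9, and the closed form gives -9. They agree.
Inductive step: suppose the statement holds for some j ≥ 1, so T(j) = -3^j(j + 3) + 3.
Then T(j+1) = T(j) + (3^j(-2j - 9)) = (-3^j(j + 3) + 3) + (3^j(-2j - 9)).
Simplifying, T(j+1) = -3·3^j·j - 12·3^j + 3 = -3^(j+1)((j+1) + 3) + 3,
which is the closed form with m = j+1.
Hence, by induction on m, the claim holds for every m ≥ 1.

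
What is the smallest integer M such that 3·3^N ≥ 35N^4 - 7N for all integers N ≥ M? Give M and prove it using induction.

M = 11

At N = 10: 177147 < 349930, so the inequality fails and M ≥ 11. We prove 3·3^N ≥ 35N^4 - 7N for all N ≥ 11.
Base case (N = 11): 3·3^N = 531441 and 35N^4 - 7N = 512358, so 531441 ≥ 512358.
Inductive step: assume the claim holds for N = r, so 3·3^r ≥ 35r^4 - 7r.
Then 3·3^(r + 1) = 3·(3·3^r) ≥ 3·(35r^4 - 7r).
Also, for r ≥ 11 we have 3·(35r^4 - 7r) ≥ 35(r+1)^4 - 7(r+1), since 3·(35r^4 - 7r) − (35(r+1)^4 - 7(r+1)) = 70r^4 - 140r^3 - 210r^2 - 154r - 28, which is nonnegative for all r ≥ 11.
Combining, 3·3^(r + 1) ≥ 35(r+1)^4 - 7(r+1).
By the principle of mathematical induction, the result holds for all N ≥ 11.
Hence the smallest such M is 11.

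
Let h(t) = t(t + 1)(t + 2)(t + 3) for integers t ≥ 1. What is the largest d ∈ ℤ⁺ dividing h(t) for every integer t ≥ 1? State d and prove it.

d = 24

Computing the first values: h(1) = 24 and h(2) = 120; gcd(24, 120) = 24, so d ≤ 24.
We prove 24 | t(t + 1)(t + 2)(t + 3) for all t ≥ 1 by induction on t.
For the base case t = 1: h(1) = 24 = 24·(1), so 24 | h(1).
Inductive step: suppose the statement holds for some m ≥ 1, i.e. 24 | h(m). Then
h(m+1) − h(m) = (m+1)·(m+2)·(m+3)·(m+4) − m·(m+1)·(m+2)·(m+3) = (m+1)·(m+2)·(m+3)·[(m+4) − m] = 4·(m+1)·(m+2)·(m+3). The product of 3 consecutive integers is divisible by (3)! = 6, so h(m+1) − h(m) is divisible by 4·6 = 24. By the inductive hypothesis 24 | h(m), hence 24 | h(m+1).
Hence, by induction on t, the claim holds for every t ≥ 1.
Therefore the largest such d is 24.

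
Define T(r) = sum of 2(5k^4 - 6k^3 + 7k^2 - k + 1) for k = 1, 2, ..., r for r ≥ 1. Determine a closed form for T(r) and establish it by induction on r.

T(r) = r(2r^4 + 2r^3 + 2r^2 + 3r + 3)

We claim T(r) = r(2r^4 + 2r^3 + 2r^2 + 3r + 3) for all r ≥ 1.
Base step (r = 1): T(1) = 12, and the closed form gives 12. They agree.
Inductive step: assume the claim holds for r = k, so T(k) = k(2k^4 + 2k^3 + 2k^2 + 3k + 3).
Then T(k+1) = T(k) + (10k^4 + 28k^3 + 38k^2 + 30k + 12) = (k(2k^4 + 2k^3 + 2k^2 + 3k + 3)) + (10k^4 + 28k^3 + 38k^2 + 30k + 12).
Simplifying, T(k+1) = (k + 1)(2k^4 + 10k^3 + 20k^2 + 21k + 12) = (k+1)(2(k+1)^4 + 2(k+1)^3 + 2(k+1)^2 + 3(k+1) + 3),
which is the closed form with r = k+1.
Hence, by induction on r, the claim holds for every r ≥ 1.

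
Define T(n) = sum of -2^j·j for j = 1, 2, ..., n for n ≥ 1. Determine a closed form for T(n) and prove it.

T(n) = 2·2^n(-n + 1) - 2

We claim T(n) = 2·2^n(-n + 1) - 2 for all n ≥ 1.
Base step (n = 1): T(1) = -2, and the closed form gives -2. They agree.
Suppose the result is true for n = j, so T(j) = 2·2^j(-j + 1) - 2.
Then T(j+1) = T(j) + (2^(j + 1)(-j - 1)) = (2·2^j(-j + 1) - 2) + (2^(j + 1)(-j - 1)).
Simplifying, T(j+1) = -4·2^j·j - 2 = 2·2^(j+1)(-(j+1) + 1) - 2,
which is the closed form with n = j+1.
This completes the induction.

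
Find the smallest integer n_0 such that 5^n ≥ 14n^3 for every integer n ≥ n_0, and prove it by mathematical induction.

At n = 4: 625 < 896, so the inequality fails and n_0 ≥ 5. We prove 5^n ≥ 14n^3 for all n ≥ 5.
When n = 5: 5^n = 3125 and 14n^3 = 1750, so 3125 ≥ 1750.
For the inductive step, assume it holds for an arbitrary m ≥ 5, so 5^m ≥ 14m^3.
Then 5^(m + 1) = 5·(5^m) ≥ 5·(14m^3).
Also, for m ≥ 5 we have 5·(14m^3) ≥ 14(m+1)^3, since 5 ≥ (1 + 1/m)^3 for all m ≥ 5.
Combining, 5^(m + 1) ≥ 14(m+1)^3.
By the principle of mathematical induction, the result holds for all n ≥ 5.
Hence the smallest such n_0 is 5.

n_0 = 5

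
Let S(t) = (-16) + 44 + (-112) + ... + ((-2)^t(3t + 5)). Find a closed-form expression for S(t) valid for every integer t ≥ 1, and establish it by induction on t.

We claim S(t) = 2(-2)^t(t + 2) - 4 for all t ≥ 1.
Base case (t = 1): S(1) = -16, and the closed form gives -16. They agree.
Inductive step: suppose the statement holds for some r ≥ 1, so S(r) = 2(-2)^r(r + 2) - 4.
Then S(r+1) = S(r) + ((-2)^(r + 1)(3r + 8)) = (2(-2)^r(r + 2) - 4) + ((-2)^(r + 1)(3r + 8)).
Simplifying, S(r+1) = -4(-2)^r·r - 12(-2)^r - 4 = 2(-2)^(r+1)((r+1) + 2) - 4,
which is the closed form with t = r+1.
By the principle of mathematical induction, the result holds for all t ≥ 1.

S(t) = 2(-2)^t(t + 2) - 4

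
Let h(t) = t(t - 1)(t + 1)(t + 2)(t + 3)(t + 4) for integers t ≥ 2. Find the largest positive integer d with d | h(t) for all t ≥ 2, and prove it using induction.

d = 720

Computing the first values: h(2) = 720 and h(3) = 5040; gcd(720, 5040) = 720, so d ≤ 720.
We prove 720 | t(t - 1)(t + 1)(t + 2)(t + 3)(t + 4) for all t ≥ 2 by induction on t.
When t = 2: h(2) = 720 = 720·(1), so 720 | h(2).
Inductive step: assume the claim holds for t = k, i.e. 720 | h(k). Then
h(k+1) − h(k) = k·(k+1)·(k+2)·(k+3)·(k+4)·(k+5) − (k-1)·k·(k+1)·(k+2)·(k+3)·(k+4) = k·(k+1)·(k+2)·(k+3)·(k+4)·[(k+5) − (k-1)] = 6·k·(k+1)·(k+2)·(k+3)·(k+4). The product of 5 consecutive integers is divisible by (5)! = 120, so h(k+1) − h(k) is divisible by 6·120 = 720. By the inductive hypothesis 720 | h(k), hence 720 | h(k+1).
By the principle of mathematical induction, the result holds for all t ≥ 2.
Therefore the largest such d is 720.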